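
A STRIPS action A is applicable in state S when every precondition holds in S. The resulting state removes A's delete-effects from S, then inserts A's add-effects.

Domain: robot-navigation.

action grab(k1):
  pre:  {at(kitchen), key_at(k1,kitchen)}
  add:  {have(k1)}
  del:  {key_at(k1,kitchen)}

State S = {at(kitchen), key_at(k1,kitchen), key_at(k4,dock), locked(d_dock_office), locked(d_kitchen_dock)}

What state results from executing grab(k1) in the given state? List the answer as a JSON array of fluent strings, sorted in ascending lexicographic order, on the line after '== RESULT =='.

Compute (S \ del) ∪ add:
  pre ⊆ S: {at(kitchen), key_at(k1,kitchen)} ⊆ S  — applicable
  S \ del = {at(kitchen), key_at(k4,dock), locked(d_dock_office), locked(d_kitchen_dock)}
  ∪ add   = {at(kitchen), have(k1), key_at(k4,dock), locked(d_dock_office), locked(d_kitchen_dock)}

== RESULT ==
["at(kitchen)", "have(k1)", "key_at(k4,dock)", "locked(d_dock_office)", "locked(d_kitchen_dock)"]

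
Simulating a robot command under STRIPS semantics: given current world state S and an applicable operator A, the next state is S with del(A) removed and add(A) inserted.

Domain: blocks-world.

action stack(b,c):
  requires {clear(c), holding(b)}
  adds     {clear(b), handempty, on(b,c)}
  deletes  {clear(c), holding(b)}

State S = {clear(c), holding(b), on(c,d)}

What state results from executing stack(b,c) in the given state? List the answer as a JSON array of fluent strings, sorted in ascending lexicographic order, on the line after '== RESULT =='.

Progress:
  pre ⊆ S: {clear(c), holding(b)} ⊆ S  — applicable
  S \ del = {on(c,d)}
  ∪ add   = {clear(b), handempty, on(b,c), on(c,d)}

== RESULT ==
["clear(b)", "handempty", "on(b,c)", "on(c,d)"]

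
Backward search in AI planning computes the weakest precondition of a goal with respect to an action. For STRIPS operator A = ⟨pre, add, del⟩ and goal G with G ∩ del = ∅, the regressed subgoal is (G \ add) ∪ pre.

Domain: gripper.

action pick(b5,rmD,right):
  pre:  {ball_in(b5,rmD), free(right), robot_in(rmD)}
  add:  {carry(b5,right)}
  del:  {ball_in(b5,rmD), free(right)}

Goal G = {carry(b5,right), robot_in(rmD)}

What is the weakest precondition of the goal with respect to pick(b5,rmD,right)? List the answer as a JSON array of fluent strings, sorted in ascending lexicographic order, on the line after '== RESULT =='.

Regress:
  G ∩ del = {}  (empty — regression defined)
  G \ add = {carry(b5,right), robot_in(rmD)} \ {carry(b5,right)} = {robot_in(rmD)}
  ∪ pre   = {robot_in(rmD)} ∪ {ball_in(b5,rmD), free(right), robot_in(rmD)}
          = {ball_in(b5,rmD), free(right), robot_in(rmD)}

== RESULT ==
["ball_in(b5,rmD)", "free(right)", "robot_in(rmD)"]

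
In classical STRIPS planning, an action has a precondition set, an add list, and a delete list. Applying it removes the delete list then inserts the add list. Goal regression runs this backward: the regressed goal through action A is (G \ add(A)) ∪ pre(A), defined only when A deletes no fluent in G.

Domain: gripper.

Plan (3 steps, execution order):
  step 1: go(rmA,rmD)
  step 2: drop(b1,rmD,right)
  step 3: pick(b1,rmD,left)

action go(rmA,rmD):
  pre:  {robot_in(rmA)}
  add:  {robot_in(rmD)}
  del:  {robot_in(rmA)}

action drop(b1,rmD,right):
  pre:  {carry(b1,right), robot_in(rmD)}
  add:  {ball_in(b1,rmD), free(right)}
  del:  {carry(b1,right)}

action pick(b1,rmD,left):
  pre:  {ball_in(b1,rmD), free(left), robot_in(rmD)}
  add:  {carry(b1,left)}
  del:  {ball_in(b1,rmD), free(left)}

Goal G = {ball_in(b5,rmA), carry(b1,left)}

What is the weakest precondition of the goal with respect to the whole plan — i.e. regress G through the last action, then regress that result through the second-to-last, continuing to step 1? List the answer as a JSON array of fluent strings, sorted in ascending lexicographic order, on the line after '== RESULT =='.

Regress step by step:
  through step 3 (pick(b1,rmD,left)): drop {carry(b1,left)}, keep {ball_in(b5,rmA)}, require {ball_in(b1,rmD), free(left), robot_in(rmD)}
    → {ball_in(b1,rmD), ball_in(b5,rmA), free(left), robot_in(rmD)}
  through step 2 (drop(b1,rmD,right)): drop {ball_in(b1,rmD)}, keep {ball_in(b5,rmA), free(left), robot_in(rmD)}, require {carry(b1,right), robot_in(rmD)}
    → {ball_in(b5,rmA), carry(b1,right), free(left), robot_in(rmD)}
  through step 1 (go(rmA,rmD)): drop {robot_in(rmD)}, keep {ball_in(b5,rmA), carry(b1,right), free(left)}, require {robot_in(rmA)}
    → {ball_in(b5,rmA), carry(b1,right), free(left), robot_in(rmA)}

== RESULT ==
["ball_in(b5,rmA)", "carry(b1,right)", "free(left)", "robot_in(rmA)"]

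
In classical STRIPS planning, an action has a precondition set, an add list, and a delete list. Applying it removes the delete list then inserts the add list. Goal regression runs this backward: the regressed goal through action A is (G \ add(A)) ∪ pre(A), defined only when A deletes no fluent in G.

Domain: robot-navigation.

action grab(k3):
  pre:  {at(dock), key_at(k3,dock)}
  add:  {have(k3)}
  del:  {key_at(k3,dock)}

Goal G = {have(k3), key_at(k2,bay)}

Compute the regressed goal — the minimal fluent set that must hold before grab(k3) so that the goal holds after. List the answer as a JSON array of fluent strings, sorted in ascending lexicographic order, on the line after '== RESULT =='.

Regress:
  G ∩ del = {}  (empty — regression defined)
  G \ add = {have(k3), key_at(k2,bay)} \ {have(k3)} = {key_at(k2,bay)}
  ∪ pre   = {key_at(k2,bay)} ∪ {at(dock), key_at(k3,dock)}
          = {at(dock), key_at(k2,bay), key_at(k3,dock)}

== RESULT ==
["at(dock)", "key_at(k2,bay)", "key_at(k3,dock)"]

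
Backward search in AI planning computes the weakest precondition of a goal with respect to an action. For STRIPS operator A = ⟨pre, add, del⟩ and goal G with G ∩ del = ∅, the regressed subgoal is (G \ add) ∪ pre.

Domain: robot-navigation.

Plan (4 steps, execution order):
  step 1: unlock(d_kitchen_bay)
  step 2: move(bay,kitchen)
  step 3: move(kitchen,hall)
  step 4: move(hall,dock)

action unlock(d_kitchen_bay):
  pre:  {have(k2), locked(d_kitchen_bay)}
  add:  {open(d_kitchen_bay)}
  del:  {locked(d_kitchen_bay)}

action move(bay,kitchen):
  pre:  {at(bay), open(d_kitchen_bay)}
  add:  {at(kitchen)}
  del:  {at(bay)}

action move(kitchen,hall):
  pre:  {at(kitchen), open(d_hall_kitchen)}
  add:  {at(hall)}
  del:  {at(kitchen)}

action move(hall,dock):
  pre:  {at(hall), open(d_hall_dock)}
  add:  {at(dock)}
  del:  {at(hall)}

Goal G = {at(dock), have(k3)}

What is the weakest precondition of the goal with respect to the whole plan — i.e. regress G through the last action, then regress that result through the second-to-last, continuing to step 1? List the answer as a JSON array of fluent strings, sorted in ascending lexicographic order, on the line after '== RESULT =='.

Regress step by step:
  through step 4 (move(hall,dock)): drop {at(dock)}, keep {have(k3)}, require {at(hall), open(d_hall_dock)}
    → {at(hall), have(k3), open(d_hall_dock)}
  through step 3 (move(kitchen,hall)): drop {at(hall)}, keep {have(k3), open(d_hall_dock)}, require {at(kitchen), open(d_hall_kitchen)}
    → {at(kitchen), have(k3), open(d_hall_dock), open(d_hall_kitchen)}
  through step 2 (move(bay,kitchen)): drop {at(kitchen)}, keep {have(k3), open(d_hall_dock), open(d_hall_kitchen)}, require {at(bay), open(d_kitchen_bay)}
    → {at(bay), have(k3), open(d_hall_dock), open(d_hall_kitchen), open(d_kitchen_bay)}
  through step 1 (unlock(d_kitchen_bay)): drop {open(d_kitchen_bay)}, keep {at(bay), have(k3), open(d_hall_dock), open(d_hall_kitchen)}, require {have(k2), locked(d_kitchen_bay)}
    → {at(bay), have(k2), have(k3), locked(d_kitchen_bay), open(d_hall_dock), open(d_hall_kitchen)}

== RESULT ==
["at(bay)", "have(k2)", "have(k3)", "locked(d_kitchen_bay)", "open(d_hall_dock)", "open(d_hall_kitchen)"]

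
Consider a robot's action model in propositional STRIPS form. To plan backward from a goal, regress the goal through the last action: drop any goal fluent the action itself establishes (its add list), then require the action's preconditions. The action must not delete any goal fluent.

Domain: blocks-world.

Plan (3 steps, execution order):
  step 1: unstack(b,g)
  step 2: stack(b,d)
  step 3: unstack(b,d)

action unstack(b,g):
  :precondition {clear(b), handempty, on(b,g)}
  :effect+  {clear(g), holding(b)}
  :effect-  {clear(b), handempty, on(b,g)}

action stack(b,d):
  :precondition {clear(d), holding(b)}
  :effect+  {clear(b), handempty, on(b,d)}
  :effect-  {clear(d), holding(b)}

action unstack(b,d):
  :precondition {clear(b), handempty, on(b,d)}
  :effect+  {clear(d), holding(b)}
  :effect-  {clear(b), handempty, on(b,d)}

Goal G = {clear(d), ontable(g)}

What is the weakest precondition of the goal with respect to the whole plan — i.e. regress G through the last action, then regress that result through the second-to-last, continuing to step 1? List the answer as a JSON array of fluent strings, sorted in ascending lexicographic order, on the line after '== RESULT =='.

Work backward from the goal:
  through step 3 (unstack(b,d)): drop {clear(d)}, keep {ontable(g)}, require {clear(b), handempty, on(b,d)}
    → {clear(b), handempty, on(b,d), ontable(g)}
  through step 2 (stack(b,d)): drop {clear(b), handempty, on(b,d)}, keep {ontable(g)}, require {clear(d), holding(b)}
    → {clear(d), holding(b), ontable(g)}
  through step 1 (unstack(b,g)): drop {holding(b)}, keep {clear(d), ontable(g)}, require {clear(b), handempty, on(b,g)}
    → {clear(b), clear(d), handempty, on(b,g), ontable(g)}

== RESULT ==
["clear(b)", "clear(d)", "handempty", "on(b,g)", "ontable(g)"]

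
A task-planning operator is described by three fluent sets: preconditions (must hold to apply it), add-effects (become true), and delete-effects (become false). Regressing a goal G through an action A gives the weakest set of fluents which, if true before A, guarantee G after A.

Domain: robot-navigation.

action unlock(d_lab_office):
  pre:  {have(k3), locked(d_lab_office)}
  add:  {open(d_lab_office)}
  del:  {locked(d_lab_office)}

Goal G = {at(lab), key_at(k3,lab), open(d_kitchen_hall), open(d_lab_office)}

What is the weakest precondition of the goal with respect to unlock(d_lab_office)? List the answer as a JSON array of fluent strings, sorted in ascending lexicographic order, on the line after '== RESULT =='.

Regress:
  G ∩ del = {}  (empty — regression defined)
  G \ add = {at(lab), key_at(k3,lab), open(d_kitchen_hall), open(d_lab_office)} \ {open(d_lab_office)} = {at(lab), key_at(k3,lab), open(d_kitchen_hall)}
  ∪ pre   = {at(lab), key_at(k3,lab), open(d_kitchen_hall)} ∪ {have(k3), locked(d_lab_office)}
          = {at(lab), have(k3), key_at(k3,lab), locked(d_lab_office), open(d_kitchen_hall)}

== RESULT ==
["at(lab)", "have(k3)", "key_at(k3,lab)", "locked(d_lab_office)", "open(d_kitchen_hall)"]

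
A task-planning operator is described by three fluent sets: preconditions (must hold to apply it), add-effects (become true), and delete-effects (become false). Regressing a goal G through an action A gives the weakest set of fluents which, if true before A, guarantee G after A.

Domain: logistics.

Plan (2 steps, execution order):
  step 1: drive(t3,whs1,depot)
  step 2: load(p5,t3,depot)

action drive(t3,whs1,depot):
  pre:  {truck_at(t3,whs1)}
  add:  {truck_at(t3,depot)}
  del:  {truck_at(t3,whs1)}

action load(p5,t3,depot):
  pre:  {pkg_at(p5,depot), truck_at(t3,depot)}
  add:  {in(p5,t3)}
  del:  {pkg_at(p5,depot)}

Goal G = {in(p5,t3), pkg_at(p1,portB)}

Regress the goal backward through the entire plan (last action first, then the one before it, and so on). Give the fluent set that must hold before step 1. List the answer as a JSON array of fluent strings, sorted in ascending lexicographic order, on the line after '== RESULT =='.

Work backward from the goal:
  through step 2 (load(p5,t3,depot)): drop {in(p5,t3)}, keep {pkg_at(p1,portB)}, require {pkg_at(p5,depot), truck_at(t3,depot)}
    → {pkg_at(p1,portB), pkg_at(p5,depot), truck_at(t3,depot)}
  through step 1 (drive(t3,whs1,depot)): drop {truck_at(t3,depot)}, keep {pkg_at(p1,portB), pkg_at(p5,depot)}, require {truck_at(t3,whs1)}
    → {pkg_at(p1,portB), pkg_at(p5,depot), truck_at(t3,whs1)}

== RESULT ==
["pkg_at(p1,portB)", "pkg_at(p5,depot)", "truck_at(t3,whs1)"]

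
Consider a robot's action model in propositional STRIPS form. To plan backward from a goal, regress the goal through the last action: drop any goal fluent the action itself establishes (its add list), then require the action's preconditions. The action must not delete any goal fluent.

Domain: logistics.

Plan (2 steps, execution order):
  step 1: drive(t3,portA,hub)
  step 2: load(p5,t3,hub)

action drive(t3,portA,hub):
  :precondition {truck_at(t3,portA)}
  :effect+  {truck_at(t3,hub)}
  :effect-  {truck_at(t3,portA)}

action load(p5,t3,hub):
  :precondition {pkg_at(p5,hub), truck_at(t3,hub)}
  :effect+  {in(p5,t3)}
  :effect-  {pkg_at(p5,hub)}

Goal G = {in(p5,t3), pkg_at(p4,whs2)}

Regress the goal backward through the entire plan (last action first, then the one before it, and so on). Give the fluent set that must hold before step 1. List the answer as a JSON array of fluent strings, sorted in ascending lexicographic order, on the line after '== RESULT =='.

Work backward from the goal:
  through step 2 (load(p5,t3,hub)): drop {in(p5,t3)}, keep {pkg_at(p4,whs2)}, require {pkg_at(p5,hub), truck_at(t3,hub)}
    → {pkg_at(p4,whs2), pkg_at(p5,hub), truck_at(t3,hub)}
  through step 1 (drive(t3,portA,hub)): drop {truck_at(t3,hub)}, keep {pkg_at(p4,whs2), pkg_at(p5,hub)}, require {truck_at(t3,portA)}
    → {pkg_at(p4,whs2), pkg_at(p5,hub), truck_at(t3,portA)}

== RESULT ==
["pkg_at(p4,whs2)", "pkg_at(p5,hub)", "truck_at(t3,portA)"]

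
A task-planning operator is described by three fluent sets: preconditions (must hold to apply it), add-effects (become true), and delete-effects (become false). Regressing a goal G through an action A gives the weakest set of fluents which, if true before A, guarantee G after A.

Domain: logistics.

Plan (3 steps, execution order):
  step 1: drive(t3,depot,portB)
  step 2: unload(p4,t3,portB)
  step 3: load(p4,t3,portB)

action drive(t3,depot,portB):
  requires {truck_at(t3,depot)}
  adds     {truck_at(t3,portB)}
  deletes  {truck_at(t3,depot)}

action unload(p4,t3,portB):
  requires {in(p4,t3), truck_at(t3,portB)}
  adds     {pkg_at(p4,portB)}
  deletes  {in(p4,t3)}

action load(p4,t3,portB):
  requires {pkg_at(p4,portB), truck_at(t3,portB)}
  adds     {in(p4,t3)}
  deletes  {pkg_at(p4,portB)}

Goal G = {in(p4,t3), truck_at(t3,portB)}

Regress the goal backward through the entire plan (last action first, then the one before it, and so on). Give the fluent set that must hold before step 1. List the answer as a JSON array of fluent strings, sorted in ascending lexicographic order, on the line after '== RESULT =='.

Regress step by step:
  through step 3 (load(p4,t3,portB)): drop {in(p4,t3)}, keep {truck_at(t3,portB)}, require {pkg_at(p4,portB), truck_at(t3,portB)}
    → {pkg_at(p4,portB), truck_at(t3,portB)}
  through step 2 (unload(p4,t3,portB)): drop {pkg_at(p4,portB)}, keep {truck_at(t3,portB)}, require {in(p4,t3), truck_at(t3,portB)}
    → {in(p4,t3), truck_at(t3,portB)}
  through step 1 (drive(t3,depot,portB)): drop {truck_at(t3,portB)}, keep {in(p4,t3)}, require {truck_at(t3,depot)}
    → {in(p4,t3), truck_at(t3,depot)}

== RESULT ==
["in(p4,t3)", "truck_at(t3,depot)"]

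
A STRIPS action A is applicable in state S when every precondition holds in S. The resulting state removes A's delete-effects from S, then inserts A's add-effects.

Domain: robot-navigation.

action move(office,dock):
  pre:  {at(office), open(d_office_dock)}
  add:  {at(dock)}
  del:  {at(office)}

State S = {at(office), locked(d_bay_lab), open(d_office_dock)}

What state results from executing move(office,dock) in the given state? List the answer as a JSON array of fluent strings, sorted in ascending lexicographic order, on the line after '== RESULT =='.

Compute (S \ del) ∪ add:
  pre ⊆ S: {at(office), open(d_office_dock)} ⊆ S  — applicable
  S \ del = {locked(d_bay_lab), open(d_office_dock)}
  ∪ add   = {at(dock), locked(d_bay_lab), open(d_office_dock)}

== RESULT ==
["at(dock)", "locked(d_bay_lab)", "open(d_office_dock)"]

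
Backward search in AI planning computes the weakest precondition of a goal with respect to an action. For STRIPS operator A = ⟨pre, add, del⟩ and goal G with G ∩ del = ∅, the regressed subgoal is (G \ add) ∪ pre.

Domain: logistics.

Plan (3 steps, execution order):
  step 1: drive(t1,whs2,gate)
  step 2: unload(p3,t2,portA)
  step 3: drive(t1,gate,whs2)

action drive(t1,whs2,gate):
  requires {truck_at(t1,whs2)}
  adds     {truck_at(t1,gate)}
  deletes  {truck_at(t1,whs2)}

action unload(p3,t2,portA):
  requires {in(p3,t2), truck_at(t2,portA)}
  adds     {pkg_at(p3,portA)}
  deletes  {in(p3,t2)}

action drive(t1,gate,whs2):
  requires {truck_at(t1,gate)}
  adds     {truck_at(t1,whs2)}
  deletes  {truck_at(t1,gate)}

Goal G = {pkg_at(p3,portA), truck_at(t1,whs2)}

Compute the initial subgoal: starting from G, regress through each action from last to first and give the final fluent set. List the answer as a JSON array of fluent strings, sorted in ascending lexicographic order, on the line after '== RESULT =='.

Work backward from the goal:
  through step 3 (drive(t1,gate,whs2)): drop {truck_at(t1,whs2)}, keep {pkg_at(p3,portA)}, require {truck_at(t1,gate)}
    → {pkg_at(p3,portA), truck_at(t1,gate)}
  through step 2 (unload(p3,t2,portA)): drop {pkg_at(p3,portA)}, keep {truck_at(t1,gate)}, require {in(p3,t2), truck_at(t2,portA)}
    → {in(p3,t2), truck_at(t1,gate), truck_at(t2,portA)}
  through step 1 (drive(t1,whs2,gate)): drop {truck_at(t1,gate)}, keep {in(p3,t2), truck_at(t2,portA)}, require {truck_at(t1,whs2)}
    → {in(p3,t2), truck_at(t1,whs2), truck_at(t2,portA)}

== RESULT ==
["in(p3,t2)", "truck_at(t1,whs2)", "truck_at(t2,portA)"]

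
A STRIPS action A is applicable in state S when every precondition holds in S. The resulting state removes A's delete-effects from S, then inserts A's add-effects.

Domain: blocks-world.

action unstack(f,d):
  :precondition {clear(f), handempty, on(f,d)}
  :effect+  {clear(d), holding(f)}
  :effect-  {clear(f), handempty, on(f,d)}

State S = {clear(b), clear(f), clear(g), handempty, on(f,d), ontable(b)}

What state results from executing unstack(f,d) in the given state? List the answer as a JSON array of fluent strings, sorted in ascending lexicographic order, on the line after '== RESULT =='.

Progress:
  pre ⊆ S: {clear(f), handempty, on(f,d)} ⊆ S  — applicable
  S \ del = {clear(b), clear(g), ontable(b)}
  ∪ add   = {clear(b), clear(d), clear(g), holding(f), ontable(b)}

== RESULT ==
["clear(b)", "clear(d)", "clear(g)", "holding(f)", "ontable(b)"]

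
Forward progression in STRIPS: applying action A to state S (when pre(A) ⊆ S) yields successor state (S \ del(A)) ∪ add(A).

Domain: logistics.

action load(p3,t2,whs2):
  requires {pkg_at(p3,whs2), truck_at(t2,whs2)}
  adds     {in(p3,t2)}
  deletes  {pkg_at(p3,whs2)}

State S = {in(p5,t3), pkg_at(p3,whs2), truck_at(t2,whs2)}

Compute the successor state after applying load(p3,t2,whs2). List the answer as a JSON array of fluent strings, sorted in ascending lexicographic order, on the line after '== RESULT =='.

Compute (S \ del) ∪ add:
  pre ⊆ S: {pkg_at(p3,whs2), truck_at(t2,whs2)} ⊆ S  — applicable
  S \ del = {in(p5,t3), truck_at(t2,whs2)}
  ∪ add   = {in(p3,t2), in(p5,t3), truck_at(t2,whs2)}

== RESULT ==
["in(p3,t2)", "in(p5,t3)", "truck_at(t2,whs2)"]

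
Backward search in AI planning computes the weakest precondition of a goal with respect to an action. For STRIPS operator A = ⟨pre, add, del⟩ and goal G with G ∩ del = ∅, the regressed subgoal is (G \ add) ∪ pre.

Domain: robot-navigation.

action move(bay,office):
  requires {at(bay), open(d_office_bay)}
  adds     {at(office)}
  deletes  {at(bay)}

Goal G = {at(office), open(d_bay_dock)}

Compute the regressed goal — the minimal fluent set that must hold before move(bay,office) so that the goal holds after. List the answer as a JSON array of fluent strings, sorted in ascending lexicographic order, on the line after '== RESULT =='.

Regress:
  G ∩ del = {}  (empty — regression defined)
  G \ add = {at(office), open(d_bay_dock)} \ {at(office)} = {open(d_bay_dock)}
  ∪ pre   = {open(d_bay_dock)} ∪ {at(bay), open(d_office_bay)}
          = {at(bay), open(d_bay_dock), open(d_office_bay)}

== RESULT ==
["at(bay)", "open(d_bay_dock)", "open(d_office_bay)"]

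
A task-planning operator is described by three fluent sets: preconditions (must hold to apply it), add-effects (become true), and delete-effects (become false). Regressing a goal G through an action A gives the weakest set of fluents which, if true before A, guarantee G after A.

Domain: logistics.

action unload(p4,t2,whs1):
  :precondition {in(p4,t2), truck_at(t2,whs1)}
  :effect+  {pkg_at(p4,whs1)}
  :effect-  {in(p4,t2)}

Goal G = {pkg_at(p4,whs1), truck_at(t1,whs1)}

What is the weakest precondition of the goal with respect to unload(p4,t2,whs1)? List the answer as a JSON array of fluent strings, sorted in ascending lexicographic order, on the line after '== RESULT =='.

Regress:
  G ∩ del = {}  (empty — regression defined)
  G \ add = {pkg_at(p4,whs1), truck_at(t1,whs1)} \ {pkg_at(p4,whs1)} = {truck_at(t1,whs1)}
  ∪ pre   = {truck_at(t1,whs1)} ∪ {in(p4,t2), truck_at(t2,whs1)}
          = {in(p4,t2), truck_at(t1,whs1), truck_at(t2,whs1)}

== RESULT ==
["in(p4,t2)", "truck_at(t1,whs1)", "truck_at(t2,whs1)"]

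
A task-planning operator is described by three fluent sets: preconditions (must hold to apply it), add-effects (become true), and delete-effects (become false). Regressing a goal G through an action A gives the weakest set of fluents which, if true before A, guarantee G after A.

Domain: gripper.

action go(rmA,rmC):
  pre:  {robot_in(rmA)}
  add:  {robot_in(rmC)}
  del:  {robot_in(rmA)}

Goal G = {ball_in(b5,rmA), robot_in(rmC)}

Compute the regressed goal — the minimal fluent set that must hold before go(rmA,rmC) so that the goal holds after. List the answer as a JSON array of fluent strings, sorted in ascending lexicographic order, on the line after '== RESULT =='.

Compute (G \ add) ∪ pre:
  G ∩ del = {}  (empty — regression defined)
  G \ add = {ball_in(b5,rmA), robot_in(rmC)} \ {robot_in(rmC)} = {ball_in(b5,rmA)}
  ∪ pre   = {ball_in(b5,rmA)} ∪ {robot_in(rmA)}
          = {ball_in(b5,rmA), robot_in(rmA)}

== RESULT ==
["ball_in(b5,rmA)", "robot_in(rmA)"]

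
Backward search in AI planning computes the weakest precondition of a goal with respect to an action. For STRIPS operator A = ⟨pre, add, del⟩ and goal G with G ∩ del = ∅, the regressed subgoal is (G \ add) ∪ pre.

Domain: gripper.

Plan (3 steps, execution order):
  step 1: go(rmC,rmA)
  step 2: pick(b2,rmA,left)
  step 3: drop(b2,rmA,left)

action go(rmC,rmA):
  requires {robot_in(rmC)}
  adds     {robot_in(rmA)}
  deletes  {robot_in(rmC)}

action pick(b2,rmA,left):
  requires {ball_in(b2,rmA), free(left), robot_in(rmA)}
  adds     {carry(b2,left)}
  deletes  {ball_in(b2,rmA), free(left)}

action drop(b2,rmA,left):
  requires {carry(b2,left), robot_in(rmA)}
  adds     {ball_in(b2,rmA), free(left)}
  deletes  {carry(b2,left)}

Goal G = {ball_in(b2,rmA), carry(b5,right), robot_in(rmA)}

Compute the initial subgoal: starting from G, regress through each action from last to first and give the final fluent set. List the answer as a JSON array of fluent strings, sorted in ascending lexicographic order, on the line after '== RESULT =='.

Regress step by step:
  through step 3 (drop(b2,rmA,left)): drop {ball_in(b2,rmA)}, keep {carry(b5,right), robot_in(rmA)}, require {carry(b2,left), robot_in(rmA)}
    → {carry(b2,left), carry(b5,right), robot_in(rmA)}
  through step 2 (pick(b2,rmA,left)): drop {carry(b2,left)}, keep {carry(b5,right), robot_in(rmA)}, require {ball_in(b2,rmA), free(left), robot_in(rmA)}
    → {ball_in(b2,rmA), carry(b5,right), free(left), robot_in(rmA)}
  through step 1 (go(rmC,rmA)): drop {robot_in(rmA)}, keep {ball_in(b2,rmA), carry(b5,right), free(left)}, require {robot_in(rmC)}
    → {ball_in(b2,rmA), carry(b5,right), free(left), robot_in(rmC)}

== RESULT ==
["ball_in(b2,rmA)", "carry(b5,right)", "free(left)", "robot_in(rmC)"]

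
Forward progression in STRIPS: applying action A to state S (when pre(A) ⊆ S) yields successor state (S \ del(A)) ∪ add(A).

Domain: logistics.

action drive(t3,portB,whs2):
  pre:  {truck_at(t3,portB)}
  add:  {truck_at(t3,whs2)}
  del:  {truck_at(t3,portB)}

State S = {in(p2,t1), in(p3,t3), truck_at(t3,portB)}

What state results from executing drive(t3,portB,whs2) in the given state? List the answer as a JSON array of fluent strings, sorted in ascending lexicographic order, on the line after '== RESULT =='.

Compute (S \ del) ∪ add:
  pre ⊆ S: {truck_at(t3,portB)} ⊆ S  — applicable
  S \ del = {in(p2,t1), in(p3,t3)}
  ∪ add   = {in(p2,t1), in(p3,t3), truck_at(t3,whs2)}

== RESULT ==
["in(p2,t1)", "in(p3,t3)", "truck_at(t3,whs2)"]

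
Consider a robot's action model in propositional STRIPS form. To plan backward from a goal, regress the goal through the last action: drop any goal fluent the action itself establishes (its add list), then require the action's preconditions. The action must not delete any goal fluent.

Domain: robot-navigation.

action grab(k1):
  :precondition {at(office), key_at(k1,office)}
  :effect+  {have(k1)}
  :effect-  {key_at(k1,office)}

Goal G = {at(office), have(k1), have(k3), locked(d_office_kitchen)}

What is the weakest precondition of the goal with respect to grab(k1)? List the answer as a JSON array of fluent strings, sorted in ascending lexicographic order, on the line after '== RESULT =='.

Regress:
  G ∩ del = {}  (empty — regression defined)
  G \ add = {at(office), have(k1), have(k3), locked(d_office_kitchen)} \ {have(k1)} = {at(office), have(k3), locked(d_office_kitchen)}
  ∪ pre   = {at(office), have(k3), locked(d_office_kitchen)} ∪ {at(office), key_at(k1,office)}
          = {at(office), have(k3), key_at(k1,office), locked(d_office_kitchen)}

== RESULT ==
["at(office)", "have(k3)", "key_at(k1,office)", "locked(d_office_kitchen)"]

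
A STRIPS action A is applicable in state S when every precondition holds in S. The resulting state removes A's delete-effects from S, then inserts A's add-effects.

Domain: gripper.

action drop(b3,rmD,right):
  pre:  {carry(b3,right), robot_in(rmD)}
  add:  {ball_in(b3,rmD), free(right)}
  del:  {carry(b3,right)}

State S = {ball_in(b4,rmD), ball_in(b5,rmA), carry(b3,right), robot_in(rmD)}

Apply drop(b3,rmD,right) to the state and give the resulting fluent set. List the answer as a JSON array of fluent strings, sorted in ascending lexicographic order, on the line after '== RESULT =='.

Progress:
  pre ⊆ S: {carry(b3,right), robot_in(rmD)} ⊆ S  — applicable
  S \ del = {ball_in(b4,rmD), ball_in(b5,rmA), robot_in(rmD)}
  ∪ add   = {ball_in(b3,rmD), ball_in(b4,rmD), ball_in(b5,rmA), free(right), robot_in(rmD)}

== RESULT ==
["ball_in(b3,rmD)", "ball_in(b4,rmD)", "ball_in(b5,rmA)", "free(right)", "robot_in(rmD)"]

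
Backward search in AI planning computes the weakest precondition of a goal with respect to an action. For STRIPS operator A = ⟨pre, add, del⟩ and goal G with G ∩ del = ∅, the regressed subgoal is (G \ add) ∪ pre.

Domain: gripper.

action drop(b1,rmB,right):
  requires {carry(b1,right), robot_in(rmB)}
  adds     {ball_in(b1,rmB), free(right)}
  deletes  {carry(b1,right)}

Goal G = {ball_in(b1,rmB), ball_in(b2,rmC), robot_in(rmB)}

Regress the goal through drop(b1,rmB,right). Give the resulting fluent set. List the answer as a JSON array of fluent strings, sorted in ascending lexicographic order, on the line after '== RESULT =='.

Regress:
  G ∩ del = {}  (empty — regression defined)
  G \ add = {ball_in(b1,rmB), ball_in(b2,rmC), robot_in(rmB)} \ {ball_in(b1,rmB), free(right)} = {ball_in(b2,rmC), robot_in(rmB)}
  ∪ pre   = {ball_in(b2,rmC), robot_in(rmB)} ∪ {carry(b1,right), robot_in(rmB)}
          = {ball_in(b2,rmC), carry(b1,right), robot_in(rmB)}

== RESULT ==
["ball_in(b2,rmC)", "carry(b1,right)", "robot_in(rmB)"]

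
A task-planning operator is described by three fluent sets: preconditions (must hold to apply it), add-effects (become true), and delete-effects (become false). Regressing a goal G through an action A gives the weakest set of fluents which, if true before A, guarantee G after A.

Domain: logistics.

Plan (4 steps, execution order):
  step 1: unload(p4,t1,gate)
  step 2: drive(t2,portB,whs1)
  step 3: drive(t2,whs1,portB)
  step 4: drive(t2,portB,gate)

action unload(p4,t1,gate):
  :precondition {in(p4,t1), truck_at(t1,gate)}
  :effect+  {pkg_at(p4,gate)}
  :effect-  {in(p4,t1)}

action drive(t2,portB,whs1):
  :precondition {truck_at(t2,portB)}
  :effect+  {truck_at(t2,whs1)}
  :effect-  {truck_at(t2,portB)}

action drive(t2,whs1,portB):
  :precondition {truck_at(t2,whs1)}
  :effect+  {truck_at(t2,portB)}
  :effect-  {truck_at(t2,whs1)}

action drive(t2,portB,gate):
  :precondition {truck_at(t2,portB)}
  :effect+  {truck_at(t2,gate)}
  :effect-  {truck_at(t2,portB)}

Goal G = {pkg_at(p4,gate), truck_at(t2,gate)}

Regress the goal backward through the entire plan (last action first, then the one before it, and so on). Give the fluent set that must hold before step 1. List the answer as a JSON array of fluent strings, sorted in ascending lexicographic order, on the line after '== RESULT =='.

Work backward from the goal:
  through step 4 (drive(t2,portB,gate)): drop {truck_at(t2,gate)}, keep {pkg_at(p4,gate)}, require {truck_at(t2,portB)}
    → {pkg_at(p4,gate), truck_at(t2,portB)}
  through step 3 (drive(t2,whs1,portB)): drop {truck_at(t2,portB)}, keep {pkg_at(p4,gate)}, require {truck_at(t2,whs1)}
    → {pkg_at(p4,gate), truck_at(t2,whs1)}
  through step 2 (drive(t2,portB,whs1)): drop {truck_at(t2,whs1)}, keep {pkg_at(p4,gate)}, require {truck_at(t2,portB)}
    → {pkg_at(p4,gate), truck_at(t2,portB)}
  through step 1 (unload(p4,t1,gate)): drop {pkg_at(p4,gate)}, keep {truck_at(t2,portB)}, require {in(p4,t1), truck_at(t1,gate)}
    → {in(p4,t1), truck_at(t1,gate), truck_at(t2,portB)}

== RESULT ==
["in(p4,t1)", "truck_at(t1,gate)", "truck_at(t2,portB)"]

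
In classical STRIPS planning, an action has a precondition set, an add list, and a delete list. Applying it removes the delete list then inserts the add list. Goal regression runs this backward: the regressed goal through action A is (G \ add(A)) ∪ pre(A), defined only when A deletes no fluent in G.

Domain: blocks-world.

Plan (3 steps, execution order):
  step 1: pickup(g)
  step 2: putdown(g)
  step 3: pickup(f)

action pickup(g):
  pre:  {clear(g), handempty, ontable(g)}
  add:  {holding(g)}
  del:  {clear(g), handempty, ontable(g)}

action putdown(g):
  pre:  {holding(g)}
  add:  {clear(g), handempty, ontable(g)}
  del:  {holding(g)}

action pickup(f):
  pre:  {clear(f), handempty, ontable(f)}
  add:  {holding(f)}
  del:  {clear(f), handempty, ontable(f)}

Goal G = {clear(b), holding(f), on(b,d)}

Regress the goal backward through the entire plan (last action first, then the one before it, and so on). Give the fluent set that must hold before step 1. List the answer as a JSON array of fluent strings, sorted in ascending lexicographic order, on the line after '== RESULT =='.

Work backward from the goal:
  through step 3 (pickup(f)): drop {holding(f)}, keep {clear(b), on(b,d)}, require {clear(f), handempty, ontable(f)}
    → {clear(b), clear(f), handempty, on(b,d), ontable(f)}
  through step 2 (putdown(g)): drop {handempty}, keep {clear(b), clear(f), on(b,d), ontable(f)}, require {holding(g)}
    → {clear(b), clear(f), holding(g), on(b,d), ontable(f)}
  through step 1 (pickup(g)): drop {holding(g)}, keep {clear(b), clear(f), on(b,d), ontable(f)}, require {clear(g), handempty, ontable(g)}
    → {clear(b), clear(f), clear(g), handempty, on(b,d), ontable(f), ontable(g)}

== RESULT ==
["clear(b)", "clear(f)", "clear(g)", "handempty", "on(b,d)", "ontable(f)", "ontable(g)"]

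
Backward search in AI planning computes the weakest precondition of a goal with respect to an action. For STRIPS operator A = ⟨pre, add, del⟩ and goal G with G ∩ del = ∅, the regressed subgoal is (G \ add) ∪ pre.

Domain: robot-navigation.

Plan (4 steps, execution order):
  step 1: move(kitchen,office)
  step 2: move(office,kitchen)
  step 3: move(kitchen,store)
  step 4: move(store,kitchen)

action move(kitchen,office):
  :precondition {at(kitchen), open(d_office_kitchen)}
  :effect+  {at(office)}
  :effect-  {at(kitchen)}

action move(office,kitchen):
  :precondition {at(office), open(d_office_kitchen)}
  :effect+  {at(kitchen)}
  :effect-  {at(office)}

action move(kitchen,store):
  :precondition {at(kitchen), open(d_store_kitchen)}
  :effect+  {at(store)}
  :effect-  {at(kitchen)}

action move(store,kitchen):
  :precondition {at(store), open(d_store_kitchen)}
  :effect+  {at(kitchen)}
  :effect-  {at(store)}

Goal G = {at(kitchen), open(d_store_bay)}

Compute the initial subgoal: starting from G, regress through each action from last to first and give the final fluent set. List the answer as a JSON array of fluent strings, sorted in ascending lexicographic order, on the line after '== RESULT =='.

Work backward from the goal:
  through step 4 (move(store,kitchen)): drop {at(kitchen)}, keep {open(d_store_bay)}, require {at(store), open(d_store_kitchen)}
    → {at(store), open(d_store_bay), open(d_store_kitchen)}
  through step 3 (move(kitchen,store)): drop {at(store)}, keep {open(d_store_bay), open(d_store_kitchen)}, require {at(kitchen), open(d_store_kitchen)}
    → {at(kitchen), open(d_store_bay), open(d_store_kitchen)}
  through step 2 (move(office,kitchen)): drop {at(kitchen)}, keep {open(d_store_bay), open(d_store_kitchen)}, require {at(office), open(d_office_kitchen)}
    → {at(office), open(d_office_kitchen), open(d_store_bay), open(d_store_kitchen)}
  through step 1 (move(kitchen,office)): drop {at(office)}, keep {open(d_office_kitchen), open(d_store_bay), open(d_store_kitchen)}, require {at(kitchen), open(d_office_kitchen)}
    → {at(kitchen), open(d_office_kitchen), open(d_store_bay), open(d_store_kitchen)}

== RESULT ==
["at(kitchen)", "open(d_office_kitchen)", "open(d_store_bay)", "open(d_store_kitchen)"]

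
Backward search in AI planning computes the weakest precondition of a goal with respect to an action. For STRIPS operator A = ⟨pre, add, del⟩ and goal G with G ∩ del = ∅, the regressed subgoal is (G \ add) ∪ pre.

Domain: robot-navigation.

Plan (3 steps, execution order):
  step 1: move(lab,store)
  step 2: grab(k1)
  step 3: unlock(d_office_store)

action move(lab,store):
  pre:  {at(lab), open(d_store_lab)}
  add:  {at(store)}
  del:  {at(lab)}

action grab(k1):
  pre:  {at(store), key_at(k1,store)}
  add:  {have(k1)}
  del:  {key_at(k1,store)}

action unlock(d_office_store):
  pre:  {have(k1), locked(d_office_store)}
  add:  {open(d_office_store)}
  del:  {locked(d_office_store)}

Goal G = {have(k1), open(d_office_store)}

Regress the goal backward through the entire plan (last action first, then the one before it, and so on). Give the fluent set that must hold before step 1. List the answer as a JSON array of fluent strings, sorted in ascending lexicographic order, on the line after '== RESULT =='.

Work backward from the goal:
  through step 3 (unlock(d_office_store)): drop {open(d_office_store)}, keep {have(k1)}, require {have(k1), locked(d_office_store)}
    → {have(k1), locked(d_office_store)}
  through step 2 (grab(k1)): drop {have(k1)}, keep {locked(d_office_store)}, require {at(store), key_at(k1,store)}
    → {at(store), key_at(k1,store), locked(d_office_store)}
  through step 1 (move(lab,store)): drop {at(store)}, keep {key_at(k1,store), locked(d_office_store)}, require {at(lab), open(d_store_lab)}
    → {at(lab), key_at(k1,store), locked(d_office_store), open(d_store_lab)}

== RESULT ==
["at(lab)", "key_at(k1,store)", "locked(d_office_store)", "open(d_store_lab)"]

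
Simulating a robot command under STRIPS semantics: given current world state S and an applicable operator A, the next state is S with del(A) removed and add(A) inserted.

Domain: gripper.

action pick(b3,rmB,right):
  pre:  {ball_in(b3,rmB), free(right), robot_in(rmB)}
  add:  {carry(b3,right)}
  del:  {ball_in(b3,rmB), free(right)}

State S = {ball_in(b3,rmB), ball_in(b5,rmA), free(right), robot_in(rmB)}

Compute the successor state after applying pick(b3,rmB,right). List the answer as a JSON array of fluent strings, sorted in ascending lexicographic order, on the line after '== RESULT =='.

Progress:
  pre ⊆ S: {ball_in(b3,rmB), free(right), robot_in(rmB)} ⊆ S  — applicable
  S \ del = {ball_in(b5,rmA), robot_in(rmB)}
  ∪ add   = {ball_in(b5,rmA), carry(b3,right), robot_in(rmB)}

== RESULT ==
["ball_in(b5,rmA)", "carry(b3,right)", "robot_in(rmB)"]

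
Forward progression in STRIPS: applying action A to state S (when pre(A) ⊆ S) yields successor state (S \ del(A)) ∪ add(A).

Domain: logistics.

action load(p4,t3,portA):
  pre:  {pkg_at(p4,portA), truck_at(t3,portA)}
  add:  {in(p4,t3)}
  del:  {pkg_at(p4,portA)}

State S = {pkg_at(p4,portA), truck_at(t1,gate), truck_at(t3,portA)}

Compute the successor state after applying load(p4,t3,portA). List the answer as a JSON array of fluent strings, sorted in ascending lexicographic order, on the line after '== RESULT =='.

Progress:
  pre ⊆ S: {pkg_at(p4,portA), truck_at(t3,portA)} ⊆ S  — applicable
  S \ del = {truck_at(t1,gate), truck_at(t3,portA)}
  ∪ add   = {in(p4,t3), truck_at(t1,gate), truck_at(t3,portA)}

== RESULT ==
["in(p4,t3)", "truck_at(t1,gate)", "truck_at(t3,portA)"]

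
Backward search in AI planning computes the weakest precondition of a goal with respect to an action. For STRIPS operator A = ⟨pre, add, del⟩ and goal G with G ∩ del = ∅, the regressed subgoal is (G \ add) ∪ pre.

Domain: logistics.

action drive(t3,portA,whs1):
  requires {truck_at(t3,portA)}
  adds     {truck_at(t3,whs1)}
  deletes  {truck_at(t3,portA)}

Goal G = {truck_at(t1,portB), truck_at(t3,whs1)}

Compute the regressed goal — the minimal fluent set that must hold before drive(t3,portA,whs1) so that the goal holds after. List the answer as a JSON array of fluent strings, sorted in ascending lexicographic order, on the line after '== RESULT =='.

Regress:
  G ∩ del = {}  (empty — regression defined)
  G \ add = {truck_at(t1,portB), truck_at(t3,whs1)} \ {truck_at(t3,whs1)} = {truck_at(t1,portB)}
  ∪ pre   = {truck_at(t1,portB)} ∪ {truck_at(t3,portA)}
          = {truck_at(t1,portB), truck_at(t3,portA)}

== RESULT ==
["truck_at(t1,portB)", "truck_at(t3,portA)"]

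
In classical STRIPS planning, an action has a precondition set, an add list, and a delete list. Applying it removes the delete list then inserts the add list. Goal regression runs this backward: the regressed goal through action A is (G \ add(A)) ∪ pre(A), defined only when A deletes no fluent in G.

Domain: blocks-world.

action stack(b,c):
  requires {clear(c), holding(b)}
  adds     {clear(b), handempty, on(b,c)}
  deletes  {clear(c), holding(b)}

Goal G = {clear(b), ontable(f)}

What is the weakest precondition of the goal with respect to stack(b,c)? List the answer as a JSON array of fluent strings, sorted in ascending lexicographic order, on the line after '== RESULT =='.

Compute (G \ add) ∪ pre:
  G ∩ del = {}  (empty — regression defined)
  G \ add = {clear(b), ontable(f)} \ {clear(b), handempty, on(b,c)} = {ontable(f)}
  ∪ pre   = {ontable(f)} ∪ {clear(c), holding(b)}
          = {clear(c), holding(b), ontable(f)}

== RESULT ==
["clear(c)", "holding(b)", "ontable(f)"]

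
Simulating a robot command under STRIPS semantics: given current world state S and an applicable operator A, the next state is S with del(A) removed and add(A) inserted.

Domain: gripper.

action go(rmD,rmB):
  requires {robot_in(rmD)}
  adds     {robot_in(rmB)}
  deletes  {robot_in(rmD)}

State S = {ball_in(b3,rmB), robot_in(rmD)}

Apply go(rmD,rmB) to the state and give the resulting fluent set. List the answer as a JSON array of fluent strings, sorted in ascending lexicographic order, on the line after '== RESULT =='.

Compute (S \ del) ∪ add:
  pre ⊆ S: {robot_in(rmD)} ⊆ S  — applicable
  S \ del = {ball_in(b3,rmB)}
  ∪ add   = {ball_in(b3,rmB), robot_in(rmB)}

== RESULT ==
["ball_in(b3,rmB)", "robot_in(rmB)"]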